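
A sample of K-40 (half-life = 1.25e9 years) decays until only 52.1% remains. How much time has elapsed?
t = t½ × log₂(N₀/N) = 1.176e9 years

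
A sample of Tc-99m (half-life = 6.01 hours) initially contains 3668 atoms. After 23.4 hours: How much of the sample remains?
N = N₀(1/2)^(t/t½) = 246.8 atoms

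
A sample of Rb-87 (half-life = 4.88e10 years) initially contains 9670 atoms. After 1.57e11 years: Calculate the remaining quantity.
N = N₀(1/2)^(t/t½) = 1040 atoms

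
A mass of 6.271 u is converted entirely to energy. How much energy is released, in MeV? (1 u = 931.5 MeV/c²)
E = mc² = 5841 MeV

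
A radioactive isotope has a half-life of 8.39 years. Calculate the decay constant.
λ = ln(2)/t½ = 0.08262 year⁻¹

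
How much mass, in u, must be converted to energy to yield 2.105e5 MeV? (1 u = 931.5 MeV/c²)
m = E/c² = 226 u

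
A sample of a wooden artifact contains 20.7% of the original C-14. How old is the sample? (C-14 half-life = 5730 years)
Age = t½ × log₂(1/ratio) = 13020 years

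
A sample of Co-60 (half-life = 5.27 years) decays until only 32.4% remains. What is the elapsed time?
t = t½ × log₂(N₀/N) = 8.569 years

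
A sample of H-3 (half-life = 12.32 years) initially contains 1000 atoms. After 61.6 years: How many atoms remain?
N = N₀(1/2)^(t/t½) = 31.25 atoms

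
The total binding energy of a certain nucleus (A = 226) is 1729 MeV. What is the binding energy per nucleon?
B.E./A = 1729/226 = 7.65 MeV/nucleon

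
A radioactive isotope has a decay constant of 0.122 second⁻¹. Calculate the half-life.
t½ = ln(2)/λ = 5.682 seconds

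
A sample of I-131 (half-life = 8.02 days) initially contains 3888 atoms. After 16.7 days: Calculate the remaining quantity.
N = N₀(1/2)^(t/t½) = 918.1 atoms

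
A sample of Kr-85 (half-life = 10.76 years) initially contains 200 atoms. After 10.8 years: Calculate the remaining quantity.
N = N₀(1/2)^(t/t½) = 99.74 atoms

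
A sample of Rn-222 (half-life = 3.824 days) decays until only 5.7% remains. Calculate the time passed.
t = t½ × log₂(N₀/N) = 15.8 days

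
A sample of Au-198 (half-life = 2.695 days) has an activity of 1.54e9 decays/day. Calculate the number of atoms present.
N = A/λ = 5.988e9 atoms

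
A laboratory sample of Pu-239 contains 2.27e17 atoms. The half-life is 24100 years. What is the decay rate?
A = λN = 6.529e12 decays/year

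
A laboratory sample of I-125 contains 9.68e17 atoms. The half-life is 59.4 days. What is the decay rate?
A = λN = 1.13e16 decays/day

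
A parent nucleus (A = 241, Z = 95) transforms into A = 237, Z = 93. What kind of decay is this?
ΔA = -4, ΔZ = -2 ⇒ alpha decay (α)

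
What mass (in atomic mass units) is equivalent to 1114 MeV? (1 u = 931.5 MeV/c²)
m = E/c² = 1.196 u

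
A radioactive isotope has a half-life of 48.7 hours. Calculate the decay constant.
λ = ln(2)/t½ = 0.01423 hour⁻¹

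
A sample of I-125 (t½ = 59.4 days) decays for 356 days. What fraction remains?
N/N₀ = (1/2)^(t/t½) = 0.0157 = 1.57%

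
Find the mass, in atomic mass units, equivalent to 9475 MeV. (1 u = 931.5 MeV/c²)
m = E/c² = 10.17 u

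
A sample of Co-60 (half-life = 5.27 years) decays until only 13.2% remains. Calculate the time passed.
t = t½ × log₂(N₀/N) = 15.4 years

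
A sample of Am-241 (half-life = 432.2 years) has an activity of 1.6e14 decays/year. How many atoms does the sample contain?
N = A/λ = 9.977e16 atoms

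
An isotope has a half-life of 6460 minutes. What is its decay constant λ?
λ = ln(2)/t½ = 1.073e-4 minute⁻¹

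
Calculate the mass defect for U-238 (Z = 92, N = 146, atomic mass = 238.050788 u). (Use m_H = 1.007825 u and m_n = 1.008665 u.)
Δm = Z·m_H + N·m_n − M = 1.934 u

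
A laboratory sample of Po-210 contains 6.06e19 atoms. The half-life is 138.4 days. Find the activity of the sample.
A = λN = 3.035e17 decays/day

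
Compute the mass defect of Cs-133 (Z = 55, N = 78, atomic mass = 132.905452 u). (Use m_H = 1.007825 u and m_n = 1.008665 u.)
Δm = Z·m_H + N·m_n − M = 1.201 u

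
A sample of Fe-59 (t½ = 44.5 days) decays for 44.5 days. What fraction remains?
N/N₀ = (1/2)^(t/t½) = 0.5 = 50%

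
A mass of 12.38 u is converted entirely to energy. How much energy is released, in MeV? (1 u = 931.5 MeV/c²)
E = mc² = 11530 MeV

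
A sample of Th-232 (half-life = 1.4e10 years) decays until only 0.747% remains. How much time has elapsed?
t = t½ × log₂(N₀/N) = 9.891e10 years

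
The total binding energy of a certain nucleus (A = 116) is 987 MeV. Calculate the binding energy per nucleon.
B.E./A = 987/116 = 8.509 MeV/nucleon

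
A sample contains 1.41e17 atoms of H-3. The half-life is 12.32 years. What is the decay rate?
A = λN = 7.933e15 decays/year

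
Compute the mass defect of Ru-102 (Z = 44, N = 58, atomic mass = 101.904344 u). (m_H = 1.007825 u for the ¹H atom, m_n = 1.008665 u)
Δm = Z·m_H + N·m_n − M = 0.9425 u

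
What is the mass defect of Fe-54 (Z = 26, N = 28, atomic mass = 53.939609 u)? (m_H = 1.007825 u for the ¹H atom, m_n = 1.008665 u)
Δm = Z·m_H + N·m_n − M = 0.5065 u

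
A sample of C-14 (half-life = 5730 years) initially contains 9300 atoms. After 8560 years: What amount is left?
N = N₀(1/2)^(t/t½) = 3302 atoms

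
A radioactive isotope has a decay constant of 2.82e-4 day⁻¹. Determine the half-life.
t½ = ln(2)/λ = 2458 days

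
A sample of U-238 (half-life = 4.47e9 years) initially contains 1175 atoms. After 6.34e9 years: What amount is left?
N = N₀(1/2)^(t/t½) = 439.6 atoms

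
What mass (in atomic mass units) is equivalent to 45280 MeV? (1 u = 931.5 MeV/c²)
m = E/c² = 48.61 u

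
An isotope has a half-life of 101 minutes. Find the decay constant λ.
λ = ln(2)/t½ = 0.006863 minute⁻¹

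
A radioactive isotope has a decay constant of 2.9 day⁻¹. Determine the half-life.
t½ = ln(2)/λ = 0.239 days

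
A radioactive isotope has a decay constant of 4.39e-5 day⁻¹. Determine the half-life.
t½ = ln(2)/λ = 15790 days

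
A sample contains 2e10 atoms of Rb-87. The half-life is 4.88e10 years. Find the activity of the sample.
A = λN = 0.2841 decays/year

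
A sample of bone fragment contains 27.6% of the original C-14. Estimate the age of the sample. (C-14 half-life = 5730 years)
Age = t½ × log₂(1/ratio) = 10640 years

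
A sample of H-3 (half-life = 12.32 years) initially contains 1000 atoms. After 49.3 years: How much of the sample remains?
N = N₀(1/2)^(t/t½) = 62.43 atoms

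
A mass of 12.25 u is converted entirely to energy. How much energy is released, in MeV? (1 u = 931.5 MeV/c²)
E = mc² = 11410 MeV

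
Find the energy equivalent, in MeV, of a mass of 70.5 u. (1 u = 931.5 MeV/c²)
E = mc² = 65670 MeV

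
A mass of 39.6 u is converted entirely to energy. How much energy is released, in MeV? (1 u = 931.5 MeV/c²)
E = mc² = 36890 MeV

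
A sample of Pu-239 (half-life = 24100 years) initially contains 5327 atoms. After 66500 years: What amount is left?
N = N₀(1/2)^(t/t½) = 786.8 atoms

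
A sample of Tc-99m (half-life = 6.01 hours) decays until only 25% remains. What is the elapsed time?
t = t½ × log₂(N₀/N) = 12.02 hours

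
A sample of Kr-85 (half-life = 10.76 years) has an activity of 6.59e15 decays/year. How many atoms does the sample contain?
N = A/λ = 1.023e17 atoms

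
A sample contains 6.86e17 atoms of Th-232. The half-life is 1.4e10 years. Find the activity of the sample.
A = λN = 3.396e7 decays/year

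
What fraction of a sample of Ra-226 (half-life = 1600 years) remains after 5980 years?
N/N₀ = (1/2)^(t/t½) = 0.07497 = 7.5%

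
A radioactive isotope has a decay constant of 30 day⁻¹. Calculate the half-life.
t½ = ln(2)/λ = 0.0231 days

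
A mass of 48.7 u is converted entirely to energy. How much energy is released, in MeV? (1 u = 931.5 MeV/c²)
E = mc² = 45360 MeV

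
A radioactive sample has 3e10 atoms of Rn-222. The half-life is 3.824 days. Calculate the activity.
A = λN = 5.438e9 decays/day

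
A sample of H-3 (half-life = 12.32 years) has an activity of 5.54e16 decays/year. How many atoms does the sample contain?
N = A/λ = 9.847e17 atoms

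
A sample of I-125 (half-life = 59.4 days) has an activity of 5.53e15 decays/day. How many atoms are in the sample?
N = A/λ = 4.739e17 atoms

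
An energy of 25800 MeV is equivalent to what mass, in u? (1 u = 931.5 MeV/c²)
m = E/c² = 27.7 u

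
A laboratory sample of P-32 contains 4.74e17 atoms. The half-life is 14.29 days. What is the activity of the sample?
A = λN = 2.299e16 decays/day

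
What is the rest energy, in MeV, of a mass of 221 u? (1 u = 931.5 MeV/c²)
E = mc² = 2.059e5 MeV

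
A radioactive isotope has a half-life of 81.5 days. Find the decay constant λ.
λ = ln(2)/t½ = 0.008505 day⁻¹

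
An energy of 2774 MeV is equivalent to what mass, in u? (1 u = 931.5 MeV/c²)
m = E/c² = 2.978 u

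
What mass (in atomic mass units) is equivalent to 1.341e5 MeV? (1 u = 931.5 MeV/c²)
m = E/c² = 144 u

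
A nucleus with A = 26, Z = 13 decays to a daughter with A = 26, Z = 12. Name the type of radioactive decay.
ΔA = 0, ΔZ = -1 ⇒ beta-plus decay (β⁺) or electron capture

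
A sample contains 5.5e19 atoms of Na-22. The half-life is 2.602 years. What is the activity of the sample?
A = λN = 1.465e19 decays/year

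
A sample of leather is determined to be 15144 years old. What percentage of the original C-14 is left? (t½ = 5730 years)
N/N₀ = (1/2)^(t/t½) = 0.1601 = 16%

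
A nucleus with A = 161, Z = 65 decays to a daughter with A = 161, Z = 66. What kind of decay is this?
ΔA = 0, ΔZ = +1 ⇒ beta-minus decay (β⁻)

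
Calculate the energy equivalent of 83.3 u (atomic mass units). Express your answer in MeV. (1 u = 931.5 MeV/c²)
E = mc² = 77590 MeV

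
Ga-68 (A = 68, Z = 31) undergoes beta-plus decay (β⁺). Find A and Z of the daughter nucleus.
Daughter: A = 68, Z = 30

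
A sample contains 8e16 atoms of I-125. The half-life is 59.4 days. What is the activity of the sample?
A = λN = 9.335e14 decays/day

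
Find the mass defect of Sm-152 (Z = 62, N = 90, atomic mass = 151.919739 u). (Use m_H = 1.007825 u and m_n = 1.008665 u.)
Δm = Z·m_H + N·m_n − M = 1.345 u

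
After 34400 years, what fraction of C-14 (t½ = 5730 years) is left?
N/N₀ = (1/2)^(t/t½) = 0.01559 = 1.56%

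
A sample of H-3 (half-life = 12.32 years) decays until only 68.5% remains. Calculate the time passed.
t = t½ × log₂(N₀/N) = 6.725 years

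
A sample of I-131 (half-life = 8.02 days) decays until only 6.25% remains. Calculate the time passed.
t = t½ × log₂(N₀/N) = 32.08 days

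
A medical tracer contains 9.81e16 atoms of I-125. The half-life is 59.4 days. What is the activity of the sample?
A = λN = 1.145e15 decays/day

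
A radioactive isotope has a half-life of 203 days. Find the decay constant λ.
λ = ln(2)/t½ = 0.003415 day⁻¹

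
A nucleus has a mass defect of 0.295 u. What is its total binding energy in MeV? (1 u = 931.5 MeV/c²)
B.E. = Δm × 931.5 = 274.8 MeV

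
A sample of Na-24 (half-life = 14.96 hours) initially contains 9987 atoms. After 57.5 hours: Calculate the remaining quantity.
N = N₀(1/2)^(t/t½) = 695.7 atoms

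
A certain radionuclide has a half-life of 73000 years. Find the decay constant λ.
λ = ln(2)/t½ = 9.495e-6 year⁻¹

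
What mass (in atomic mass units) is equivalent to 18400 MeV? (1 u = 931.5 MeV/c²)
m = E/c² = 19.75 u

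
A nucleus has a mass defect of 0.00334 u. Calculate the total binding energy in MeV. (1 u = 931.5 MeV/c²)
B.E. = Δm × 931.5 = 3.111 MeV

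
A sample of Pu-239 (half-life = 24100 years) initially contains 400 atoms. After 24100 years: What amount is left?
N = N₀(1/2)^(t/t½) = 200 atoms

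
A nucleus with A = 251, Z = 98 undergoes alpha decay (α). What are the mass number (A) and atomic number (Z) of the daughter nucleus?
Daughter: A = 247, Z = 96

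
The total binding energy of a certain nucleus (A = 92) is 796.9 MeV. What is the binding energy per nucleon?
B.E./A = 796.9/92 = 8.662 MeV/nucleon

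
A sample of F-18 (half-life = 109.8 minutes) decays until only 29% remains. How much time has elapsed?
t = t½ × log₂(N₀/N) = 196.1 minutes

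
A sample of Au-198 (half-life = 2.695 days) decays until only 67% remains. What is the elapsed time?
t = t½ × log₂(N₀/N) = 1.557 days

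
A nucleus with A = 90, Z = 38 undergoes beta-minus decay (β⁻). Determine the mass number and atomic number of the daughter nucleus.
Daughter: A = 90, Z = 39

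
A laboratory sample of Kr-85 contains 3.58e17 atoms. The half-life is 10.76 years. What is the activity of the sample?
A = λN = 2.306e16 decays/year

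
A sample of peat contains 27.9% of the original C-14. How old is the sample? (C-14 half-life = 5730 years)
Age = t½ × log₂(1/ratio) = 10550 years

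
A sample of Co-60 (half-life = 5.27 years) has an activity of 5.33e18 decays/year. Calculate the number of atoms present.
N = A/λ = 4.052e19 atoms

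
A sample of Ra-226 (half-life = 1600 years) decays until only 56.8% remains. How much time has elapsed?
t = t½ × log₂(N₀/N) = 1306 years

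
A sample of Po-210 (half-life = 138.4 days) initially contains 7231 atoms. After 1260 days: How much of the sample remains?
N = N₀(1/2)^(t/t½) = 13.14 atoms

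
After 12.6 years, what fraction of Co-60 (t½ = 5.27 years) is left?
N/N₀ = (1/2)^(t/t½) = 0.1907 = 19.1%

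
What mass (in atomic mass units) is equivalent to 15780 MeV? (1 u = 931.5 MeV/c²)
m = E/c² = 16.94 u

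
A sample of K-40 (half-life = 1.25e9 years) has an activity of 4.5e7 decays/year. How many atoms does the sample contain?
N = A/λ = 8.115e16 atoms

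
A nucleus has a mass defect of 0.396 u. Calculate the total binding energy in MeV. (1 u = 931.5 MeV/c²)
B.E. = Δm × 931.5 = 368.9 MeV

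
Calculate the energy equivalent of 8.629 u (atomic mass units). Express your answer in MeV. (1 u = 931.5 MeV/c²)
E = mc² = 8038 MeV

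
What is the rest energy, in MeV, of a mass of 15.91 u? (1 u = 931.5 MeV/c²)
E = mc² = 14820 MeV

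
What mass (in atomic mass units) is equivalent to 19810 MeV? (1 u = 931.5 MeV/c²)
m = E/c² = 21.27 u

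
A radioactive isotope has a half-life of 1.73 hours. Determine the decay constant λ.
λ = ln(2)/t½ = 0.4007 hour⁻¹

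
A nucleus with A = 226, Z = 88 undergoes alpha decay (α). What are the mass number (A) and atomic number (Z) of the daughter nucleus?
Daughter: A = 222, Z = 86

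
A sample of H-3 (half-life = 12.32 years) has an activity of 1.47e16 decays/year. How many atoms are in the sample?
N = A/λ = 2.613e17 atoms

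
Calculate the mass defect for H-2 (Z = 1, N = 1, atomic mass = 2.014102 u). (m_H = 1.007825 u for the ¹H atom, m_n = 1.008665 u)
Δm = Z·m_H + N·m_n − M = 0.002388 u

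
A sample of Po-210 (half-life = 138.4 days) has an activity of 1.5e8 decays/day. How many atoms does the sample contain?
N = A/λ = 2.995e10 atoms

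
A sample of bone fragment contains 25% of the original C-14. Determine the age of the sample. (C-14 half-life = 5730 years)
Age = t½ × log₂(1/ratio) = 11460 years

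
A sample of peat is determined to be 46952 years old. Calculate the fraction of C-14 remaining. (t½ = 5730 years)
N/N₀ = (1/2)^(t/t½) = 0.003415 = 0.341%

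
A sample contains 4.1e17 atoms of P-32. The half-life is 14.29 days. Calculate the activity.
A = λN = 1.989e16 decays/day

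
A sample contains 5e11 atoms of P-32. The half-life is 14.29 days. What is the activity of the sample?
A = λN = 2.425e10 decays/day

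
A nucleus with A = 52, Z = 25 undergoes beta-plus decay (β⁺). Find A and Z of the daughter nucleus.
Daughter: A = 52, Z = 24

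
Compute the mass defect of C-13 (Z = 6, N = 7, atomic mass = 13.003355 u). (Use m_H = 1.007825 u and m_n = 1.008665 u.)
Δm = Z·m_H + N·m_n − M = 0.1043 u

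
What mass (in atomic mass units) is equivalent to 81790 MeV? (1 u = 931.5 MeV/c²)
m = E/c² = 87.8 u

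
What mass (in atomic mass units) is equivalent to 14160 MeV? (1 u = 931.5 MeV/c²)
m = E/c² = 15.2 u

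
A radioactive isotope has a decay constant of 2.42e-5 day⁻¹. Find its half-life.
t½ = ln(2)/λ = 28640 days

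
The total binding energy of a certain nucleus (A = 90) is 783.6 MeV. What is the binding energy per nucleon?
B.E./A = 783.6/90 = 8.707 MeV/nucleon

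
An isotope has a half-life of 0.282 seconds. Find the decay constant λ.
λ = ln(2)/t½ = 2.458 second⁻¹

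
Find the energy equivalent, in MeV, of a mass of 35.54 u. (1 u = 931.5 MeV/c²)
E = mc² = 33110 MeV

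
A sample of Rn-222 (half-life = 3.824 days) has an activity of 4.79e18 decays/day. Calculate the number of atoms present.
N = A/λ = 2.643e19 atoms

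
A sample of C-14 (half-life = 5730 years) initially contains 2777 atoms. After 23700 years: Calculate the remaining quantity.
N = N₀(1/2)^(t/t½) = 157.9 atoms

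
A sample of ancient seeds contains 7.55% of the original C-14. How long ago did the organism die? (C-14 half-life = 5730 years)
Age = t½ × log₂(1/ratio) = 21360 years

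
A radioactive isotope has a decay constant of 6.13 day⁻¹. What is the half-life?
t½ = ln(2)/λ = 0.1131 days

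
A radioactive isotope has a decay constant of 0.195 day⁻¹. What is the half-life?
t½ = ln(2)/λ = 3.555 days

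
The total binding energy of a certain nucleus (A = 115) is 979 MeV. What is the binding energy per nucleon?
B.E./A = 979/115 = 8.513 MeV/nucleon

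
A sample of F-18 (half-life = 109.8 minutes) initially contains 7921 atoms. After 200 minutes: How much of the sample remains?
N = N₀(1/2)^(t/t½) = 2241 atoms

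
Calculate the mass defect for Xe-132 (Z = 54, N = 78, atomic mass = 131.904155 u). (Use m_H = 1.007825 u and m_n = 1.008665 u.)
Δm = Z·m_H + N·m_n − M = 1.194 u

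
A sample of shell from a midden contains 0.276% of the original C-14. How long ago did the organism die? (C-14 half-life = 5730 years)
Age = t½ × log₂(1/ratio) = 48710 years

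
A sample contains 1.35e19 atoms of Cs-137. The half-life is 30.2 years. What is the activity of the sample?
A = λN = 3.099e17 decays/year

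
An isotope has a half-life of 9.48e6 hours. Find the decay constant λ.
λ = ln(2)/t½ = 7.312e-8 hour⁻¹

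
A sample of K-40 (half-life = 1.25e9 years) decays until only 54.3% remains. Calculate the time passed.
t = t½ × log₂(N₀/N) = 1.101e9 years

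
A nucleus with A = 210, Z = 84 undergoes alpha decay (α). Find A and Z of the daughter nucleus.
Daughter: A = 206, Z = 82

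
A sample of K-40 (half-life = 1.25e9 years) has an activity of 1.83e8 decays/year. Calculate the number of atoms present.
N = A/λ = 3.3e17 atoms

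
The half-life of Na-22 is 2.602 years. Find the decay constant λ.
λ = ln(2)/t½ = 0.2664 year⁻¹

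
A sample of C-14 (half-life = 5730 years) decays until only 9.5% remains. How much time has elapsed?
t = t½ × log₂(N₀/N) = 19460 years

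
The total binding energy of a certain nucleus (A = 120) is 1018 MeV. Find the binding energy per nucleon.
B.E./A = 1018/120 = 8.483 MeV/nucleon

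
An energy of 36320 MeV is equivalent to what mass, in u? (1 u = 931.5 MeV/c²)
m = E/c² = 38.99 u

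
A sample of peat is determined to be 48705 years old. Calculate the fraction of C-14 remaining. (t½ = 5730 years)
N/N₀ = (1/2)^(t/t½) = 0.002762 = 0.276%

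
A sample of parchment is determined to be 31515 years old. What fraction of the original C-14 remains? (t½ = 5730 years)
N/N₀ = (1/2)^(t/t½) = 0.0221 = 2.21%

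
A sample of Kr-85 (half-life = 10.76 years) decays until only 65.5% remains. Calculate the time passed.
t = t½ × log₂(N₀/N) = 6.568 years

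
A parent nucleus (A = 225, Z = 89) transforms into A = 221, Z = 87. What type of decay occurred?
ΔA = -4, ΔZ = -2 ⇒ alpha decay (α)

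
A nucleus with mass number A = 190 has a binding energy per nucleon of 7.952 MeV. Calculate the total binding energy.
B.E. = 7.952 × 190 = 1511 MeV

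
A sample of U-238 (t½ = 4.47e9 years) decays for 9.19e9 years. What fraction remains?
N/N₀ = (1/2)^(t/t½) = 0.2405 = 24%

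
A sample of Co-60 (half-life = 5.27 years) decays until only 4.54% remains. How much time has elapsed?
t = t½ × log₂(N₀/N) = 23.51 years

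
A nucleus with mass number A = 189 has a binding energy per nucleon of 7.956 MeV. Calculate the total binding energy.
B.E. = 7.956 × 189 = 1504 MeV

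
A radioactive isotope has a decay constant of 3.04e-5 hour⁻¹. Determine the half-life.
t½ = ln(2)/λ = 22800 hours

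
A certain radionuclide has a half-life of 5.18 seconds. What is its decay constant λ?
λ = ln(2)/t½ = 0.1338 second⁻¹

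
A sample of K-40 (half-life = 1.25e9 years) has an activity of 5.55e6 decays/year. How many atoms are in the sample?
N = A/λ = 1.001e16 atoms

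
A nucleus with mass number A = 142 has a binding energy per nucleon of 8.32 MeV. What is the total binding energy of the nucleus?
B.E. = 8.32 × 142 = 1181 MeV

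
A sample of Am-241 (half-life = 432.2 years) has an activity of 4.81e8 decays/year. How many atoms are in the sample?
N = A/λ = 2.999e11 atoms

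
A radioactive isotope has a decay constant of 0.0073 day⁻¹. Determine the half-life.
t½ = ln(2)/λ = 94.95 days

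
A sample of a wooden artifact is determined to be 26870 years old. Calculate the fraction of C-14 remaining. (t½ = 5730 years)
N/N₀ = (1/2)^(t/t½) = 0.03876 = 3.88%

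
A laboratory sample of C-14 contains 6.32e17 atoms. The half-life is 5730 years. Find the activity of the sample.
A = λN = 7.645e13 decays/year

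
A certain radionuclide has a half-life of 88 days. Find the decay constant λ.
λ = ln(2)/t½ = 0.007877 day⁻¹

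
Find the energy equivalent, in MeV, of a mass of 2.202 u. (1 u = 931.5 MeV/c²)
E = mc² = 2051 MeV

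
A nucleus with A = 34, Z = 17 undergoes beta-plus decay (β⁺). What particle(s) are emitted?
β⁺: positron (e⁺) + neutrino (νₑ)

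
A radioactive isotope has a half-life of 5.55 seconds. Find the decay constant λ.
λ = ln(2)/t½ = 0.1249 second⁻¹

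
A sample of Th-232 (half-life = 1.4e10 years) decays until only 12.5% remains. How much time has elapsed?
t = t½ × log₂(N₀/N) = 4.2e10 years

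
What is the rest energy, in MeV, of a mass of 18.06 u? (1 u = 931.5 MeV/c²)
E = mc² = 16820 MeV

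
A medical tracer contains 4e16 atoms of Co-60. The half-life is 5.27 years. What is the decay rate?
A = λN = 5.261e15 decays/year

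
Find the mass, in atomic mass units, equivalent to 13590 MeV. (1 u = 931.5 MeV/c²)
m = E/c² = 14.59 u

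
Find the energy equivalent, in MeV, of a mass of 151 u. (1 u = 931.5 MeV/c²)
E = mc² = 1.407e5 MeV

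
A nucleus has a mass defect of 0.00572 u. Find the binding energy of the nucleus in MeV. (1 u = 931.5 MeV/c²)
B.E. = Δm × 931.5 = 5.328 MeV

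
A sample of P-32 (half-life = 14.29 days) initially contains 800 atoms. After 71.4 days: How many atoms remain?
N = N₀(1/2)^(t/t½) = 25.06 atoms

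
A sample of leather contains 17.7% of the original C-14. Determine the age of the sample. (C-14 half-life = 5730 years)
Age = t½ × log₂(1/ratio) = 14310 years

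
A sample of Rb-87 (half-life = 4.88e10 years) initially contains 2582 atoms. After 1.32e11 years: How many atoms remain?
N = N₀(1/2)^(t/t½) = 396 atoms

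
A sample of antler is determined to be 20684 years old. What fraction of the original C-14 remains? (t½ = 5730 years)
N/N₀ = (1/2)^(t/t½) = 0.08191 = 8.19%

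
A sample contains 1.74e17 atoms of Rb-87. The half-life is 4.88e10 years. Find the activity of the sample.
A = λN = 2.471e6 decays/year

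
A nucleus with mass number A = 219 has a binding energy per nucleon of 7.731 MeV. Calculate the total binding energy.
B.E. = 7.731 × 219 = 1693 MeV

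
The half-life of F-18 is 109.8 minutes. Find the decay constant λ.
λ = ln(2)/t½ = 0.006313 minute⁻¹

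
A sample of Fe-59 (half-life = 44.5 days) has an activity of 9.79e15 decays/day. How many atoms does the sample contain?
N = A/λ = 6.285e17 atoms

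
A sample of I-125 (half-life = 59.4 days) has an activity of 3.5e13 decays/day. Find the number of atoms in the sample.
N = A/λ = 2.999e15 atoms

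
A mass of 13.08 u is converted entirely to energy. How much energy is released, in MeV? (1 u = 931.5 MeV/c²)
E = mc² = 12180 MeV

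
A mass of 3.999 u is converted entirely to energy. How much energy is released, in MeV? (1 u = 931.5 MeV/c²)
E = mc² = 3725 MeV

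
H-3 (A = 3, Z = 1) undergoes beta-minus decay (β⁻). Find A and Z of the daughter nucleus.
Daughter: A = 3, Z = 2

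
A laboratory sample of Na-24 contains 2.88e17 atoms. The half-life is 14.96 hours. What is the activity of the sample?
A = λN = 1.334e16 decays/hour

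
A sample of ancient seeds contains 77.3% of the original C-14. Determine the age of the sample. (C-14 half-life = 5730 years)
Age = t½ × log₂(1/ratio) = 2128 years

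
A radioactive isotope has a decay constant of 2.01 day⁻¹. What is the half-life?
t½ = ln(2)/λ = 0.3448 days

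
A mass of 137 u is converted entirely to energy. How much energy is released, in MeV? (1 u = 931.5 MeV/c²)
E = mc² = 1.276e5 MeV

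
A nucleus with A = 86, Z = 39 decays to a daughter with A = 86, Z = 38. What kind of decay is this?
ΔA = 0, ΔZ = -1 ⇒ beta-plus decay (β⁺) or electron capture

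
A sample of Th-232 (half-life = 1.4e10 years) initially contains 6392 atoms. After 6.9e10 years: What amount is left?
N = N₀(1/2)^(t/t½) = 209.9 atoms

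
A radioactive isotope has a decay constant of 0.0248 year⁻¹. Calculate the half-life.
t½ = ln(2)/λ = 27.95 years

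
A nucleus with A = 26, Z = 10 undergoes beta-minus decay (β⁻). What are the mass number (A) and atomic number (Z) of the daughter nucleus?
Daughter: A = 26, Z = 11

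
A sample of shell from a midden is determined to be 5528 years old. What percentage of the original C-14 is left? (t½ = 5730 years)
N/N₀ = (1/2)^(t/t½) = 0.5124 = 51.2%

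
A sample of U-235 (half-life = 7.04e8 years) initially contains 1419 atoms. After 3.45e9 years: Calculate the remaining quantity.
N = N₀(1/2)^(t/t½) = 47.51 atoms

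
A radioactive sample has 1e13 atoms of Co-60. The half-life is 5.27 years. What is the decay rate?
A = λN = 1.315e12 decays/year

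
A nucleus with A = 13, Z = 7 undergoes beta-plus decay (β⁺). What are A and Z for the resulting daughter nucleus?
Daughter: A = 13, Z = 6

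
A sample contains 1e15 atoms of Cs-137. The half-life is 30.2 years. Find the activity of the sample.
A = λN = 2.295e13 decays/year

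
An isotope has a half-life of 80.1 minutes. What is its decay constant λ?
λ = ln(2)/t½ = 0.008654 minute⁻¹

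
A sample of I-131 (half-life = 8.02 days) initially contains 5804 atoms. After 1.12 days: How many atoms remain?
N = N₀(1/2)^(t/t½) = 5269 atoms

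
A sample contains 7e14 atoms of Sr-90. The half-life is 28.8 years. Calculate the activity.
A = λN = 1.685e13 decays/year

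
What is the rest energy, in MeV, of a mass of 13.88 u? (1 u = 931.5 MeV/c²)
E = mc² = 12930 MeV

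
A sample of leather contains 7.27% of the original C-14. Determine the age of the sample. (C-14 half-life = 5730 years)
Age = t½ × log₂(1/ratio) = 21670 years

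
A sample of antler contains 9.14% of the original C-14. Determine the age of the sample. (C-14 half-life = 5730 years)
Age = t½ × log₂(1/ratio) = 19780 years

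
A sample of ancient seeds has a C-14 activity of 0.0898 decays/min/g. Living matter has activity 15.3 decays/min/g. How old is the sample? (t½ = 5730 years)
Age = t½ × log₂(A₀/A) = 42470 years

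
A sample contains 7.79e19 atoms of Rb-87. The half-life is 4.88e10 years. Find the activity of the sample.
A = λN = 1.106e9 decays/year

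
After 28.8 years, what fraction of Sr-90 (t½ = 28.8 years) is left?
N/N₀ = (1/2)^(t/t½) = 0.5 = 50%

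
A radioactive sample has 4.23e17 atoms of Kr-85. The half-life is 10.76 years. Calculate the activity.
A = λN = 2.725e16 decays/year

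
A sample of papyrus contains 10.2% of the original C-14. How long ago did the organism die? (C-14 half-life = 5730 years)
Age = t½ × log₂(1/ratio) = 18870 years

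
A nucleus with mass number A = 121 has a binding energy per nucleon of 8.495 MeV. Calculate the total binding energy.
B.E. = 8.495 × 121 = 1028 MeV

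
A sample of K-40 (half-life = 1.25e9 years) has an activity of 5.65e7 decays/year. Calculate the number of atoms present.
N = A/λ = 1.019e17 atoms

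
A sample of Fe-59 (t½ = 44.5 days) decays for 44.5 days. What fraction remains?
N/N₀ = (1/2)^(t/t½) = 0.5 = 50%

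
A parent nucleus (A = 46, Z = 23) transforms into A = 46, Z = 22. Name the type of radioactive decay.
ΔA = 0, ΔZ = -1 ⇒ beta-plus decay (β⁺) or electron capture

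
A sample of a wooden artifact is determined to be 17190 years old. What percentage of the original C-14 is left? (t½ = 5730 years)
N/N₀ = (1/2)^(t/t½) = 0.125 = 12.5%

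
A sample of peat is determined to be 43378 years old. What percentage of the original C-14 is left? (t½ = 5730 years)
N/N₀ = (1/2)^(t/t½) = 0.005261 = 0.526%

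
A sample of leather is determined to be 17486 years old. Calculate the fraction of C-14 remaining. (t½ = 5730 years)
N/N₀ = (1/2)^(t/t½) = 0.1206 = 12.1%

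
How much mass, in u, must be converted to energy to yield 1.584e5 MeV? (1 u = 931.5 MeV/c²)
m = E/c² = 170 u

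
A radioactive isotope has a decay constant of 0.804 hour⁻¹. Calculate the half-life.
t½ = ln(2)/λ = 0.8621 hours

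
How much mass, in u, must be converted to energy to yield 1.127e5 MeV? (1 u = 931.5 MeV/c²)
m = E/c² = 121 u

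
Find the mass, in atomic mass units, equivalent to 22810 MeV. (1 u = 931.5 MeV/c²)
m = E/c² = 24.49 u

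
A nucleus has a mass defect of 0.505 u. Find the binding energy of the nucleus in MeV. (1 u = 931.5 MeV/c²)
B.E. = Δm × 931.5 = 470.4 MeV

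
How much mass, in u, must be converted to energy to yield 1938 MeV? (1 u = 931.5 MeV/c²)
m = E/c² = 2.081 u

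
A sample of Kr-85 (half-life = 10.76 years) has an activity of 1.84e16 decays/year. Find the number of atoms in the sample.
N = A/λ = 2.856e17 atoms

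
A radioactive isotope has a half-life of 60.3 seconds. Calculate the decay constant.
λ = ln(2)/t½ = 0.01149 second⁻¹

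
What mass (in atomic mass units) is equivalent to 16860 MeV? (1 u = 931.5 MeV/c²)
m = E/c² = 18.1 u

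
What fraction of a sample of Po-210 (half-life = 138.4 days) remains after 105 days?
N/N₀ = (1/2)^(t/t½) = 0.591 = 59.1%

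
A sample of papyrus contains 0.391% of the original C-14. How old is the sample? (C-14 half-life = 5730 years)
Age = t½ × log₂(1/ratio) = 45830 years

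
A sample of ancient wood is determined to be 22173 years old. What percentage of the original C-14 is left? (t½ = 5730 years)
N/N₀ = (1/2)^(t/t½) = 0.06841 = 6.84%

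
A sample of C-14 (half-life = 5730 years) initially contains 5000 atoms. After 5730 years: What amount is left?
N = N₀(1/2)^(t/t½) = 2500 atoms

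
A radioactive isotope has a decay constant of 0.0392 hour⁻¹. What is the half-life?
t½ = ln(2)/λ = 17.68 hours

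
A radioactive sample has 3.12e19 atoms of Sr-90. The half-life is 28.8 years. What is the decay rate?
A = λN = 7.509e17 decays/year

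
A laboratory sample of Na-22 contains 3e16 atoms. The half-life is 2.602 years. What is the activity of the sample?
A = λN = 7.992e15 decays/year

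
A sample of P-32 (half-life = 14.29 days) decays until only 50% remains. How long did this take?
t = t½ × log₂(N₀/N) = 14.29 days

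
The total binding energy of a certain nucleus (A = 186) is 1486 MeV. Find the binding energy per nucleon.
B.E./A = 1486/186 = 7.989 MeV/nucleon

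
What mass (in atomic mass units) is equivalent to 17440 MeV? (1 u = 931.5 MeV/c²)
m = E/c² = 18.72 u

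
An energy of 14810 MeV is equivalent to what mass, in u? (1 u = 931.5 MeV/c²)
m = E/c² = 15.9 u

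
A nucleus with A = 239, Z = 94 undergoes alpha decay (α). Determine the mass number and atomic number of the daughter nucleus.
Daughter: A = 235, Z = 92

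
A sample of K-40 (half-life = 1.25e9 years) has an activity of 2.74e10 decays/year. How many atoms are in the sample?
N = A/λ = 4.941e19 atoms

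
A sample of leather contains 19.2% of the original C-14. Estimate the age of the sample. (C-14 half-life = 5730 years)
Age = t½ × log₂(1/ratio) = 13640 years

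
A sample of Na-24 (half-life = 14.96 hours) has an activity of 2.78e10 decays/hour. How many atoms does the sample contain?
N = A/λ = 6e11 atoms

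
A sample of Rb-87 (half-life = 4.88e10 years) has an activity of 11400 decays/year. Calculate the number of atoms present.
N = A/λ = 8.026e14 atoms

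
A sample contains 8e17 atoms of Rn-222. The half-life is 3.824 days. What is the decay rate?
A = λN = 1.45e17 decays/day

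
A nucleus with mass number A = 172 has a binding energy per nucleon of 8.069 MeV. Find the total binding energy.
B.E. = 8.069 × 172 = 1388 MeV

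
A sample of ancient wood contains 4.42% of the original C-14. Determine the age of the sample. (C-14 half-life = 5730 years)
Age = t½ × log₂(1/ratio) = 25780 years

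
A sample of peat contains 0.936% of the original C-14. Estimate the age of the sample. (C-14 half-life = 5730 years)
Age = t½ × log₂(1/ratio) = 38620 years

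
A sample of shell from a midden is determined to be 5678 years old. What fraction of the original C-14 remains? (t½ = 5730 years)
N/N₀ = (1/2)^(t/t½) = 0.5032 = 50.3%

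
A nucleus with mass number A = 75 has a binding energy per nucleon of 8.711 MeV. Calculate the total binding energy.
B.E. = 8.711 × 75 = 653.3 MeV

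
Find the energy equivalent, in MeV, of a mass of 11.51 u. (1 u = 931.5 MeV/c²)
E = mc² = 10720 MeV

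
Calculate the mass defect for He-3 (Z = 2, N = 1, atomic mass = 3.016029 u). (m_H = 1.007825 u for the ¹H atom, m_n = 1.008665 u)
Δm = Z·m_H + N·m_n − M = 0.008286 u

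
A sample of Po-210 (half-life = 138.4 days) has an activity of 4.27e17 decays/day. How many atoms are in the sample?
N = A/λ = 8.526e19 atoms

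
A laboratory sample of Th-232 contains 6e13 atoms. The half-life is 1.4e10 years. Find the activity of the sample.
A = λN = 2971 decays/year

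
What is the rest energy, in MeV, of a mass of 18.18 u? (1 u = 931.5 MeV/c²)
E = mc² = 16930 MeV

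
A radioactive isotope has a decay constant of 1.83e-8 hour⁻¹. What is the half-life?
t½ = ln(2)/λ = 3.788e7 hours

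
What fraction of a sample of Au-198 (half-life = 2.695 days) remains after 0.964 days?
N/N₀ = (1/2)^(t/t½) = 0.7804 = 78%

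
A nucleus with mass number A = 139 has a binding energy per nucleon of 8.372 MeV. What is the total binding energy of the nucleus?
B.E. = 8.372 × 139 = 1164 MeV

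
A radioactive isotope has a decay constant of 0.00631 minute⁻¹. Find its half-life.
t½ = ln(2)/λ = 109.8 minutes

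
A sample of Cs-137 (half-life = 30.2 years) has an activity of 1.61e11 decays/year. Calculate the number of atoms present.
N = A/λ = 7.015e12 atoms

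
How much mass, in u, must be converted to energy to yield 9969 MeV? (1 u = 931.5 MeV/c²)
m = E/c² = 10.7 u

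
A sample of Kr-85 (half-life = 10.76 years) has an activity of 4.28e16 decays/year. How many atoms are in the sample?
N = A/λ = 6.644e17 atoms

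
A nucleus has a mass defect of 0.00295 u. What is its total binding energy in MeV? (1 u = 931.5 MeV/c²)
B.E. = Δm × 931.5 = 2.748 MeV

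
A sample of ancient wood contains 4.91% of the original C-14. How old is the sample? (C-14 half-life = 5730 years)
Age = t½ × log₂(1/ratio) = 24910 years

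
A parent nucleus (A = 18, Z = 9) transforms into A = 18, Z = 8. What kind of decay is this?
ΔA = 0, ΔZ = -1 ⇒ beta-plus decay (β⁺) or electron capture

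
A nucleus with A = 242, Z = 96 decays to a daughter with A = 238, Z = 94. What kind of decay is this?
ΔA = -4, ΔZ = -2 ⇒ alpha decay (α)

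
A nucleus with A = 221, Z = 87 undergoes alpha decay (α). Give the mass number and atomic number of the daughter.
Daughter: A = 217, Z = 85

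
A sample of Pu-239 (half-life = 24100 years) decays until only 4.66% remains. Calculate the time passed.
t = t½ × log₂(N₀/N) = 1.066e5 years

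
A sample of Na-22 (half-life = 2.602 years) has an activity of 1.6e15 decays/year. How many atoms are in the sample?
N = A/λ = 6.006e15 atoms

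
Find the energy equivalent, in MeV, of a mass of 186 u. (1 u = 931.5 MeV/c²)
E = mc² = 1.733e5 MeV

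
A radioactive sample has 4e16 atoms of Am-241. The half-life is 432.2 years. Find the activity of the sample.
A = λN = 6.415e13 decays/year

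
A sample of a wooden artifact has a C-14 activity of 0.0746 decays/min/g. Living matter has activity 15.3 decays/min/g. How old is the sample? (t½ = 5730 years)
Age = t½ × log₂(A₀/A) = 44010 years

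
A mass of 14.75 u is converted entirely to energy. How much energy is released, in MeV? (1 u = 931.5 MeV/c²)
E = mc² = 13740 MeV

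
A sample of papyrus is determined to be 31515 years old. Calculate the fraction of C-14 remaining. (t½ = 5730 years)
N/N₀ = (1/2)^(t/t½) = 0.0221 = 2.21%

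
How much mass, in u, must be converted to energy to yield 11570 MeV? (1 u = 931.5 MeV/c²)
m = E/c² = 12.42 u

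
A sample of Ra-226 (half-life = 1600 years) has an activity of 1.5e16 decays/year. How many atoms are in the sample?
N = A/λ = 3.462e19 atoms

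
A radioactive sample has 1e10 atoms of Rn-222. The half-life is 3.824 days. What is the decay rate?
A = λN = 1.813e9 decays/day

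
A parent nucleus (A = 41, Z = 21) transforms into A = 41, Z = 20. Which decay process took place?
ΔA = 0, ΔZ = -1 ⇒ beta-plus decay (β⁺) or electron capture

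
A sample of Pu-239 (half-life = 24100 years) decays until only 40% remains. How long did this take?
t = t½ × log₂(N₀/N) = 31860 years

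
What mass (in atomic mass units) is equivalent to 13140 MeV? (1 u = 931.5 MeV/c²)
m = E/c² = 14.11 u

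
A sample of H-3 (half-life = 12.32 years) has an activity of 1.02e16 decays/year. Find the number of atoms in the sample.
N = A/λ = 1.813e17 atoms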